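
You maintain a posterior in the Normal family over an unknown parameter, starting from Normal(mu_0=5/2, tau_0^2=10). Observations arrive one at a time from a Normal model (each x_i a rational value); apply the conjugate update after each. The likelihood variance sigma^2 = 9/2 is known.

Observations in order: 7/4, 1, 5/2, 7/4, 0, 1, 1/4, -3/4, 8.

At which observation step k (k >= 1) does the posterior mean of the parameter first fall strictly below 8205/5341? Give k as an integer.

k = 5

obs 1: x=7/4 → posterior Normal(115/58, 90/29)
obs 2: x=1 → posterior Normal(155/98, 90/49)
obs 3: x=5/2 → posterior Normal(85/46, 30/23)
obs 4: x=7/4 → posterior Normal(325/178, 90/89)
obs 5: x=0 → posterior Normal(325/218, 90/109)
obs 6: x=1 → posterior Normal(365/258, 30/43)
obs 7: x=1/4 → posterior Normal(375/298, 90/149)
obs 8: x=-3/4 → posterior Normal(345/338, 90/169)
obs 9: x=8 → posterior Normal(95/54, 10/21)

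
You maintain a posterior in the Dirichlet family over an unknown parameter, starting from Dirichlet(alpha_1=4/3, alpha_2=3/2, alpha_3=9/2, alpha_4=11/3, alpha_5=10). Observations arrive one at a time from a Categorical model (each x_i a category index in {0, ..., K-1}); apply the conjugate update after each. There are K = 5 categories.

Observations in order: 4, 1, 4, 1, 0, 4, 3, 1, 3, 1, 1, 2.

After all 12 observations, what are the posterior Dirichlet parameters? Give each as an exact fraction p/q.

alpha_1=7/3, alpha_2=13/2, alpha_3=11/2, alpha_4=17/3, alpha_5=13

obs 1: x=4 → posterior Dirichlet(4/3, 3/2, 9/2, 11/3, 11)
obs 2: x=1 → posterior Dirichlet(4/3, 5/2, 9/2, 11/3, 11)
obs 3: x=4 → posterior Dirichlet(4/3, 5/2, 9/2, 11/3, 12)
obs 4: x=1 → posterior Dirichlet(4/3, 7/2, 9/2, 11/3, 12)
obs 5: x=0 → posterior Dirichlet(7/3, 7/2, 9/2, 11/3, 12)
obs 6: x=4 → posterior Dirichlet(7/3, 7/2, 9/2, 11/3, 13)
obs 7: x=3 → posterior Dirichlet(7/3, 7/2, 9/2, 14/3, 13)
obs 8: x=1 → posterior Dirichlet(7/3, 9/2, 9/2, 14/3, 13)
obs 9: x=3 → posterior Dirichlet(7/3, 9/2, 9/2, 17/3, 13)
obs 10: x=1 → posterior Dirichlet(7/3, 11/2, 9/2, 17/3, 13)
obs 11: x=1 → posterior Dirichlet(7/3, 13/2, 9/2, 17/3, 13)
obs 12: x=2 → posterior Dirichlet(7/3, 13/2, 11/2, 17/3, 13)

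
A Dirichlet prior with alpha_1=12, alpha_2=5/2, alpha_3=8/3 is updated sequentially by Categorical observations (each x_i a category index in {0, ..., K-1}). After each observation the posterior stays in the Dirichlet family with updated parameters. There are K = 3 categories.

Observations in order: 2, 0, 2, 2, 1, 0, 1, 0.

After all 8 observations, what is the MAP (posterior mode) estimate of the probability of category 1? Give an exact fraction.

3/19

obs 1: x=2 → posterior Dirichlet(12, 5/2, 11/3)
obs 2: x=0 → posterior Dirichlet(13, 5/2, 11/3)
obs 3: x=2 → posterior Dirichlet(13, 5/2, 14/3)
obs 4: x=2 → posterior Dirichlet(13, 5/2, 17/3)
obs 5: x=1 → posterior Dirichlet(13, 7/2, 17/3)
obs 6: x=0 → posterior Dirichlet(14, 7/2, 17/3)
obs 7: x=1 → posterior Dirichlet(14, 9/2, 17/3)
obs 8: x=0 → posterior Dirichlet(15, 9/2, 17/3)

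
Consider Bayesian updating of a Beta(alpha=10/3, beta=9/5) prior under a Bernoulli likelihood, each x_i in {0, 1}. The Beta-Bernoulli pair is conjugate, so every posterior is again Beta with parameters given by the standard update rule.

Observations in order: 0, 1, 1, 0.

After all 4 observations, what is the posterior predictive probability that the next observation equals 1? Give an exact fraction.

obs 1: x=0 → posterior Beta(10/3, 14/5)
obs 2: x=1 → posterior Beta(13/3, 14/5)
obs 3: x=1 → posterior Beta(16/3, 14/5)
obs 4: x=0 → posterior Beta(16/3, 19/5)

80/137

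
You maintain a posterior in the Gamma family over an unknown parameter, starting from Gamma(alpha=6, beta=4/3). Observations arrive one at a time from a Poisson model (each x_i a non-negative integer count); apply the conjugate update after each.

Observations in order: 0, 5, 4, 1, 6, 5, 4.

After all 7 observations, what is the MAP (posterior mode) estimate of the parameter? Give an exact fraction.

18/5

obs 1: x=0 → posterior Gamma(6, 7/3)
obs 2: x=5 → posterior Gamma(11, 10/3)
obs 3: x=4 → posterior Gamma(15, 13/3)
obs 4: x=1 → posterior Gamma(16, 16/3)
obs 5: x=6 → posterior Gamma(22, 19/3)
obs 6: x=5 → posterior Gamma(27, 22/3)
obs 7: x=4 → posterior Gamma(31, 25/3)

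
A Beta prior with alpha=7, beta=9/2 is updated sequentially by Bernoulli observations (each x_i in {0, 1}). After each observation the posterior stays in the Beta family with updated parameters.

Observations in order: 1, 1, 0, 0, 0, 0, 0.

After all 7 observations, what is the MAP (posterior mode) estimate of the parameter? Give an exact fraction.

16/33

obs 1: x=1 → posterior Beta(8, 9/2)
obs 2: x=1 → posterior Beta(9, 9/2)
obs 3: x=0 → posterior Beta(9, 11/2)
obs 4: x=0 → posterior Beta(9, 13/2)
obs 5: x=0 → posterior Beta(9, 15/2)
obs 6: x=0 → posterior Beta(9, 17/2)
obs 7: x=0 → posterior Beta(9, 19/2)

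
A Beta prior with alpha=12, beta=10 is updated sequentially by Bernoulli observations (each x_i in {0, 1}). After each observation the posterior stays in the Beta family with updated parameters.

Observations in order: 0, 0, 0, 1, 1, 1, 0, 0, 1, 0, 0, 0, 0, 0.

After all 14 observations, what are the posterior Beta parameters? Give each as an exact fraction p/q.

alpha=16, beta=20

obs 1: x=0 → posterior Beta(12, 11)
obs 2: x=0 → posterior Beta(12, 12)
obs 3: x=0 → posterior Beta(12, 13)
obs 4: x=1 → posterior Beta(13, 13)
obs 5: x=1 → posterior Beta(14, 13)
obs 6: x=1 → posterior Beta(15, 13)
obs 7: x=0 → posterior Beta(15, 14)
obs 8: x=0 → posterior Beta(15, 15)
obs 9: x=1 → posterior Beta(16, 15)
obs 10: x=0 → posterior Beta(16, 16)
obs 11: x=0 → posterior Beta(16, 17)
obs 12: x=0 → posterior Beta(16, 18)
obs 13: x=0 → posterior Beta(16, 19)
obs 14: x=0 → posterior Beta(16, 20)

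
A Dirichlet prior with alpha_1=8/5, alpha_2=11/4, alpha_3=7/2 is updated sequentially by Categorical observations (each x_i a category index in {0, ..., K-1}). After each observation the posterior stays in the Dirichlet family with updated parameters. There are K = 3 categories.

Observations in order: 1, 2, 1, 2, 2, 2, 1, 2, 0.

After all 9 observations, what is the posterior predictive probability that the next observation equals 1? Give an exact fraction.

obs 1: x=1 → posterior Dirichlet(8/5, 15/4, 7/2)
obs 2: x=2 → posterior Dirichlet(8/5, 15/4, 9/2)
obs 3: x=1 → posterior Dirichlet(8/5, 19/4, 9/2)
obs 4: x=2 → posterior Dirichlet(8/5, 19/4, 11/2)
obs 5: x=2 → posterior Dirichlet(8/5, 19/4, 13/2)
obs 6: x=2 → posterior Dirichlet(8/5, 19/4, 15/2)
obs 7: x=1 → posterior Dirichlet(8/5, 23/4, 15/2)
obs 8: x=2 → posterior Dirichlet(8/5, 23/4, 17/2)
obs 9: x=0 → posterior Dirichlet(13/5, 23/4, 17/2)

115/337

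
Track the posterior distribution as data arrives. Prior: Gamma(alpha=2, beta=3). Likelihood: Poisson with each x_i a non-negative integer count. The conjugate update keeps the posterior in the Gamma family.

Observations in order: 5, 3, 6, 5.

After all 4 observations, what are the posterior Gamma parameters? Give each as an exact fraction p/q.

obs 1: x=5 → posterior Gamma(7, 4)
obs 2: x=3 → posterior Gamma(10, 5)
obs 3: x=6 → posterior Gamma(16, 6)
obs 4: x=5 → posterior Gamma(21, 7)

alpha=21, beta=7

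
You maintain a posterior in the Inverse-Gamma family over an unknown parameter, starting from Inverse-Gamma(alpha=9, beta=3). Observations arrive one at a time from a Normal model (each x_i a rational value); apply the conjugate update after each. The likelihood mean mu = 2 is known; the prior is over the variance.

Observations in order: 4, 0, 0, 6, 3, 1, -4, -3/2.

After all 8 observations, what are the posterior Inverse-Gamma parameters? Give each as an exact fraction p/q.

obs 1: x=4 → posterior Inverse-Gamma(19/2, 5)
obs 2: x=0 → posterior Inverse-Gamma(10, 7)
obs 3: x=0 → posterior Inverse-Gamma(21/2, 9)
obs 4: x=6 → posterior Inverse-Gamma(11, 17)
obs 5: x=3 → posterior Inverse-Gamma(23/2, 35/2)
obs 6: x=1 → posterior Inverse-Gamma(12, 18)
obs 7: x=-4 → posterior Inverse-Gamma(25/2, 36)
obs 8: x=-3/2 → posterior Inverse-Gamma(13, 337/8)

alpha=13, beta=337/8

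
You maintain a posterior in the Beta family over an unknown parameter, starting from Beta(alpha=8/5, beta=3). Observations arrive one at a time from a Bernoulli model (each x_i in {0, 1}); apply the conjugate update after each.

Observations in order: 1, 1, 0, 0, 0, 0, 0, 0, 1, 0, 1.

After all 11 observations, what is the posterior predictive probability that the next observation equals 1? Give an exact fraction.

obs 1: x=1 → posterior Beta(13/5, 3)
obs 2: x=1 → posterior Beta(18/5, 3)
obs 3: x=0 → posterior Beta(18/5, 4)
obs 4: x=0 → posterior Beta(18/5, 5)
obs 5: x=0 → posterior Beta(18/5, 6)
obs 6: x=0 → posterior Beta(18/5, 7)
obs 7: x=0 → posterior Beta(18/5, 8)
obs 8: x=0 → posterior Beta(18/5, 9)
obs 9: x=1 → posterior Beta(23/5, 9)
obs 10: x=0 → posterior Beta(23/5, 10)
obs 11: x=1 → posterior Beta(28/5, 10)

14/39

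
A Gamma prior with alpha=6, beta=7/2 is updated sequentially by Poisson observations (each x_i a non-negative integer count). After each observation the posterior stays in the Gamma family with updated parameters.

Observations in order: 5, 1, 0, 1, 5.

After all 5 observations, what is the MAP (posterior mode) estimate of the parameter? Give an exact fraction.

2

obs 1: x=5 → posterior Gamma(11, 9/2)
obs 2: x=1 → posterior Gamma(12, 11/2)
obs 3: x=0 → posterior Gamma(12, 13/2)
obs 4: x=1 → posterior Gamma(13, 15/2)
obs 5: x=5 → posterior Gamma(18, 17/2)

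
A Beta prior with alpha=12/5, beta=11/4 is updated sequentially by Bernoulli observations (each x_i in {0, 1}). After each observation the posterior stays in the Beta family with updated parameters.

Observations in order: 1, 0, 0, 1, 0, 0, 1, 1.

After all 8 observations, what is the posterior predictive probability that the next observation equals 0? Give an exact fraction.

obs 1: x=1 → posterior Beta(17/5, 11/4)
obs 2: x=0 → posterior Beta(17/5, 15/4)
obs 3: x=0 → posterior Beta(17/5, 19/4)
obs 4: x=1 → posterior Beta(22/5, 19/4)
obs 5: x=0 → posterior Beta(22/5, 23/4)
obs 6: x=0 → posterior Beta(22/5, 27/4)
obs 7: x=1 → posterior Beta(27/5, 27/4)
obs 8: x=1 → posterior Beta(32/5, 27/4)

135/263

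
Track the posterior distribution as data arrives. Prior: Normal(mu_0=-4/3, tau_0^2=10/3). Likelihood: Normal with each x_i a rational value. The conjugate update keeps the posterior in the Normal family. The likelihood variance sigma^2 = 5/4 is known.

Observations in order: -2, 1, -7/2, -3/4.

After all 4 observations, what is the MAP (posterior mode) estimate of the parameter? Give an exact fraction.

obs 1: x=-2 → posterior Normal(-20/11, 10/11)
obs 2: x=1 → posterior Normal(-12/19, 10/19)
obs 3: x=-7/2 → posterior Normal(-40/27, 10/27)
obs 4: x=-3/4 → posterior Normal(-46/35, 2/7)

-46/35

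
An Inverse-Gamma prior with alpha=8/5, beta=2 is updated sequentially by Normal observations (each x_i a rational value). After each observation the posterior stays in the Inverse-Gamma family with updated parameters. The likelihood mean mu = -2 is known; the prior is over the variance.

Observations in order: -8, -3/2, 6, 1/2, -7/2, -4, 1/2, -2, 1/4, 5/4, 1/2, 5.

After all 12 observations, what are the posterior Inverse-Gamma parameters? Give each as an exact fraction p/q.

alpha=38/5, beta=1551/16

obs 1: x=-8 → posterior Inverse-Gamma(21/10, 20)
obs 2: x=-3/2 → posterior Inverse-Gamma(13/5, 161/8)
obs 3: x=6 → posterior Inverse-Gamma(31/10, 417/8)
obs 4: x=1/2 → posterior Inverse-Gamma(18/5, 221/4)
obs 5: x=-7/2 → posterior Inverse-Gamma(41/10, 451/8)
obs 6: x=-4 → posterior Inverse-Gamma(23/5, 467/8)
obs 7: x=1/2 → posterior Inverse-Gamma(51/10, 123/2)
obs 8: x=-2 → posterior Inverse-Gamma(28/5, 123/2)
obs 9: x=1/4 → posterior Inverse-Gamma(61/10, 2049/32)
obs 10: x=5/4 → posterior Inverse-Gamma(33/5, 1109/16)
obs 11: x=1/2 → posterior Inverse-Gamma(71/10, 1159/16)
obs 12: x=5 → posterior Inverse-Gamma(38/5, 1551/16)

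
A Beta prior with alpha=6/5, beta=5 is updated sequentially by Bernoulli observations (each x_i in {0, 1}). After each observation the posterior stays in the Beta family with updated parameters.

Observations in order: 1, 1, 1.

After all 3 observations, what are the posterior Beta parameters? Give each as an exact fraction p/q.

alpha=21/5, beta=5

obs 1: x=1 → posterior Beta(11/5, 5)
obs 2: x=1 → posterior Beta(16/5, 5)
obs 3: x=1 → posterior Beta(21/5, 5)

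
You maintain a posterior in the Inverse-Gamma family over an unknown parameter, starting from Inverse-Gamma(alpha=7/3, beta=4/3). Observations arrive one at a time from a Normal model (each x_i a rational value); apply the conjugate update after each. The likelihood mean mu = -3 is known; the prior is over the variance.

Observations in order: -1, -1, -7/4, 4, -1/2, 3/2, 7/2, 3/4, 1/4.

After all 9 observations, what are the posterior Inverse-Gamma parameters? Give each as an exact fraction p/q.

alpha=41/6, beta=7421/96

obs 1: x=-1 → posterior Inverse-Gamma(17/6, 10/3)
obs 2: x=-1 → posterior Inverse-Gamma(10/3, 16/3)
obs 3: x=-7/4 → posterior Inverse-Gamma(23/6, 587/96)
obs 4: x=4 → posterior Inverse-Gamma(13/3, 2939/96)
obs 5: x=-1/2 → posterior Inverse-Gamma(29/6, 3239/96)
obs 6: x=3/2 → posterior Inverse-Gamma(16/3, 4211/96)
obs 7: x=7/2 → posterior Inverse-Gamma(35/6, 6239/96)
obs 8: x=3/4 → posterior Inverse-Gamma(19/3, 3457/48)
obs 9: x=1/4 → posterior Inverse-Gamma(41/6, 7421/96)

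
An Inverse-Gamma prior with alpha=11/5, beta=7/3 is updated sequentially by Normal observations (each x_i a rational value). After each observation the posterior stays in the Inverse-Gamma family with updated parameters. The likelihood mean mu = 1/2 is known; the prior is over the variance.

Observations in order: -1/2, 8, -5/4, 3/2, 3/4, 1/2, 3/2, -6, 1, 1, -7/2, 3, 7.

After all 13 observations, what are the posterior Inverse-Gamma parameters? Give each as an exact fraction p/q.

obs 1: x=-1/2 → posterior Inverse-Gamma(27/10, 17/6)
obs 2: x=8 → posterior Inverse-Gamma(16/5, 743/24)
obs 3: x=-5/4 → posterior Inverse-Gamma(37/10, 3119/96)
obs 4: x=3/2 → posterior Inverse-Gamma(21/5, 3167/96)
obs 5: x=3/4 → posterior Inverse-Gamma(47/10, 1585/48)
obs 6: x=1/2 → posterior Inverse-Gamma(26/5, 1585/48)
obs 7: x=3/2 → posterior Inverse-Gamma(57/10, 1609/48)
obs 8: x=-6 → posterior Inverse-Gamma(31/5, 2623/48)
obs 9: x=1 → posterior Inverse-Gamma(67/10, 2629/48)
obs 10: x=1 → posterior Inverse-Gamma(36/5, 2635/48)
obs 11: x=-7/2 → posterior Inverse-Gamma(77/10, 3019/48)
obs 12: x=3 → posterior Inverse-Gamma(41/5, 3169/48)
obs 13: x=7 → posterior Inverse-Gamma(87/10, 4183/48)

alpha=87/10, beta=4183/48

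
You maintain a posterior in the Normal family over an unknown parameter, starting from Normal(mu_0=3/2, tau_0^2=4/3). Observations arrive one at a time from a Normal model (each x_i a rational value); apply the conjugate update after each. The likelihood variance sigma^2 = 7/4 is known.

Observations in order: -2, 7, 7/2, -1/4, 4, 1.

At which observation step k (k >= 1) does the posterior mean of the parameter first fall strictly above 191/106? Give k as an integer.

obs 1: x=-2 → posterior Normal(-1/74, 28/37)
obs 2: x=7 → posterior Normal(223/106, 28/53)
obs 3: x=7/2 → posterior Normal(335/138, 28/69)
obs 4: x=-1/4 → posterior Normal(327/170, 28/85)
obs 5: x=4 → posterior Normal(455/202, 28/101)
obs 6: x=1 → posterior Normal(487/234, 28/117)

k = 2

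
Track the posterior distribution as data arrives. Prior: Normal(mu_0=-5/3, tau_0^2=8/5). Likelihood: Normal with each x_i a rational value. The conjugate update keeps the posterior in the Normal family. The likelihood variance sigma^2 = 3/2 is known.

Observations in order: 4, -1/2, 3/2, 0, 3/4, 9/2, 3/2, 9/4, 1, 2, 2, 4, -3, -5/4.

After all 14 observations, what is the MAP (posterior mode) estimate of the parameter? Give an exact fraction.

275/239

obs 1: x=4 → posterior Normal(39/31, 24/31)
obs 2: x=-1/2 → posterior Normal(31/47, 24/47)
obs 3: x=3/2 → posterior Normal(55/63, 8/21)
obs 4: x=0 → posterior Normal(55/79, 24/79)
obs 5: x=3/4 → posterior Normal(67/95, 24/95)
obs 6: x=9/2 → posterior Normal(139/111, 8/37)
obs 7: x=3/2 → posterior Normal(163/127, 24/127)
obs 8: x=9/4 → posterior Normal(199/143, 24/143)
obs 9: x=1 → posterior Normal(215/159, 8/53)
obs 10: x=2 → posterior Normal(247/175, 24/175)
obs 11: x=2 → posterior Normal(279/191, 24/191)
obs 12: x=4 → posterior Normal(343/207, 8/69)
obs 13: x=-3 → posterior Normal(295/223, 24/223)
obs 14: x=-5/4 → posterior Normal(275/239, 24/239)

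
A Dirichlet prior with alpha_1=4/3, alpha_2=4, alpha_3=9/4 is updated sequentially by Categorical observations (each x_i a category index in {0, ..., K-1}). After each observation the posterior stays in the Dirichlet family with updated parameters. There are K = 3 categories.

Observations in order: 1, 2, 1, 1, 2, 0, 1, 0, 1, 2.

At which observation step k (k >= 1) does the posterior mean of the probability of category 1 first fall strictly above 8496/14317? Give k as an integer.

k = 4

obs 1: x=1 → posterior Dirichlet(4/3, 5, 9/4)
obs 2: x=2 → posterior Dirichlet(4/3, 5, 13/4)
obs 3: x=1 → posterior Dirichlet(4/3, 6, 13/4)
obs 4: x=1 → posterior Dirichlet(4/3, 7, 13/4)
obs 5: x=2 → posterior Dirichlet(4/3, 7, 17/4)
obs 6: x=0 → posterior Dirichlet(7/3, 7, 17/4)
obs 7: x=1 → posterior Dirichlet(7/3, 8, 17/4)
obs 8: x=0 → posterior Dirichlet(10/3, 8, 17/4)
obs 9: x=1 → posterior Dirichlet(10/3, 9, 17/4)
obs 10: x=2 → posterior Dirichlet(10/3, 9, 21/4)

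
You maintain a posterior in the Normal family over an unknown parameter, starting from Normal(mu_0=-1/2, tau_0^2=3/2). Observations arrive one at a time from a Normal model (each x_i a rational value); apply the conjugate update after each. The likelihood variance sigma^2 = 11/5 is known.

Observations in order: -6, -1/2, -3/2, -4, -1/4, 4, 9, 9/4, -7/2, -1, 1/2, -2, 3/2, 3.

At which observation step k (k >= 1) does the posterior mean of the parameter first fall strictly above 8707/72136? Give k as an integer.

obs 1: x=-6 → posterior Normal(-101/37, 33/37)
obs 2: x=-1/2 → posterior Normal(-217/104, 33/52)
obs 3: x=-3/2 → posterior Normal(-131/67, 33/67)
obs 4: x=-4 → posterior Normal(-191/82, 33/82)
obs 5: x=-1/4 → posterior Normal(-779/388, 33/97)
obs 6: x=4 → posterior Normal(-77/64, 33/112)
obs 7: x=9 → posterior Normal(1/508, 33/127)
obs 8: x=9/4 → posterior Normal(17/71, 33/142)
obs 9: x=-7/2 → posterior Normal(-37/314, 33/157)
obs 10: x=-1 → posterior Normal(-67/344, 33/172)
obs 11: x=1/2 → posterior Normal(-26/187, 3/17)
obs 12: x=-2 → posterior Normal(-28/101, 33/202)
obs 13: x=3/2 → posterior Normal(-67/434, 33/217)
obs 14: x=3 → posterior Normal(23/464, 33/232)

k = 8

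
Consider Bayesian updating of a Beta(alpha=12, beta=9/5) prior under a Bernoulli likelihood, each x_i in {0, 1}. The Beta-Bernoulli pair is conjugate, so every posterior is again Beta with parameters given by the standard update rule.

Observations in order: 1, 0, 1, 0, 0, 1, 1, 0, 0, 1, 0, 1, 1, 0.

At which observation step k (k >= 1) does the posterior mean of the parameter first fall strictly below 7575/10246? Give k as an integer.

obs 1: x=1 → posterior Beta(13, 9/5)
obs 2: x=0 → posterior Beta(13, 14/5)
obs 3: x=1 → posterior Beta(14, 14/5)
obs 4: x=0 → posterior Beta(14, 19/5)
obs 5: x=0 → posterior Beta(14, 24/5)
obs 6: x=1 → posterior Beta(15, 24/5)
obs 7: x=1 → posterior Beta(16, 24/5)
obs 8: x=0 → posterior Beta(16, 29/5)
obs 9: x=0 → posterior Beta(16, 34/5)
obs 10: x=1 → posterior Beta(17, 34/5)
obs 11: x=0 → posterior Beta(17, 39/5)
obs 12: x=1 → posterior Beta(18, 39/5)
obs 13: x=1 → posterior Beta(19, 39/5)
obs 14: x=0 → posterior Beta(19, 44/5)

k = 8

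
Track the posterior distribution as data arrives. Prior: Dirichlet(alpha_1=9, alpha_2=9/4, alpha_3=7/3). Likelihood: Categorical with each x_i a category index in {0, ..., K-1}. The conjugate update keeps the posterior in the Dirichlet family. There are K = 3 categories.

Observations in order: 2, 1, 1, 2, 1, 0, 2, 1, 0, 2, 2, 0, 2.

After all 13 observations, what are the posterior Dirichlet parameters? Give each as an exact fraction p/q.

obs 1: x=2 → posterior Dirichlet(9, 9/4, 10/3)
obs 2: x=1 → posterior Dirichlet(9, 13/4, 10/3)
obs 3: x=1 → posterior Dirichlet(9, 17/4, 10/3)
obs 4: x=2 → posterior Dirichlet(9, 17/4, 13/3)
obs 5: x=1 → posterior Dirichlet(9, 21/4, 13/3)
obs 6: x=0 → posterior Dirichlet(10, 21/4, 13/3)
obs 7: x=2 → posterior Dirichlet(10, 21/4, 16/3)
obs 8: x=1 → posterior Dirichlet(10, 25/4, 16/3)
obs 9: x=0 → posterior Dirichlet(11, 25/4, 16/3)
obs 10: x=2 → posterior Dirichlet(11, 25/4, 19/3)
obs 11: x=2 → posterior Dirichlet(11, 25/4, 22/3)
obs 12: x=0 → posterior Dirichlet(12, 25/4, 22/3)
obs 13: x=2 → posterior Dirichlet(12, 25/4, 25/3)

alpha_1=12, alpha_2=25/4, alpha_3=25/3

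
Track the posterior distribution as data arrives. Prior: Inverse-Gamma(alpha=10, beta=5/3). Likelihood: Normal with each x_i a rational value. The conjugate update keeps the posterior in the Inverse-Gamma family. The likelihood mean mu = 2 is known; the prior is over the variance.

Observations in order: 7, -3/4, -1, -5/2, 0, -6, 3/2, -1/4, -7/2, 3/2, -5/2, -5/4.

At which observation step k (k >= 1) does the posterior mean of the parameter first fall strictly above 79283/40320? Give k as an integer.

obs 1: x=7 → posterior Inverse-Gamma(21/2, 85/6)
obs 2: x=-3/4 → posterior Inverse-Gamma(11, 1723/96)
obs 3: x=-1 → posterior Inverse-Gamma(23/2, 2155/96)
obs 4: x=-5/2 → posterior Inverse-Gamma(12, 3127/96)
obs 5: x=0 → posterior Inverse-Gamma(25/2, 3319/96)
obs 6: x=-6 → posterior Inverse-Gamma(13, 6391/96)
obs 7: x=3/2 → posterior Inverse-Gamma(27/2, 6403/96)
obs 8: x=-1/4 → posterior Inverse-Gamma(14, 3323/48)
obs 9: x=-7/2 → posterior Inverse-Gamma(29/2, 4049/48)
obs 10: x=3/2 → posterior Inverse-Gamma(15, 4055/48)
obs 11: x=-5/2 → posterior Inverse-Gamma(31/2, 4541/48)
obs 12: x=-5/4 → posterior Inverse-Gamma(16, 9589/96)

k = 3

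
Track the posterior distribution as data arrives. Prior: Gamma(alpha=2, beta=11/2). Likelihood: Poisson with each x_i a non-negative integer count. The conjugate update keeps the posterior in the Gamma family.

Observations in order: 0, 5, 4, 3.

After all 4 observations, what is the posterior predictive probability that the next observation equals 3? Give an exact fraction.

obs 1: x=0 → posterior Gamma(2, 13/2)
obs 2: x=5 → posterior Gamma(7, 15/2)
obs 3: x=4 → posterior Gamma(11, 17/2)
obs 4: x=3 → posterior Gamma(14, 19/2)

511364278901045837440/4291706070725955984963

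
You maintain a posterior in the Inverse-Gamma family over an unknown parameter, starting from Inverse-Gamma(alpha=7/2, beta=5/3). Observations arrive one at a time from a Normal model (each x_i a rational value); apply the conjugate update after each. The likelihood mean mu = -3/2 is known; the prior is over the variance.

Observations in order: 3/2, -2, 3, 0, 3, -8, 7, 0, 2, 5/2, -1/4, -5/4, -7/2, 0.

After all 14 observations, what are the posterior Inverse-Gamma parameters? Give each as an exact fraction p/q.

alpha=21/2, beta=4997/48

obs 1: x=3/2 → posterior Inverse-Gamma(4, 37/6)
obs 2: x=-2 → posterior Inverse-Gamma(9/2, 151/24)
obs 3: x=3 → posterior Inverse-Gamma(5, 197/12)
obs 4: x=0 → posterior Inverse-Gamma(11/2, 421/24)
obs 5: x=3 → posterior Inverse-Gamma(6, 83/3)
obs 6: x=-8 → posterior Inverse-Gamma(13/2, 1171/24)
obs 7: x=7 → posterior Inverse-Gamma(7, 1019/12)
obs 8: x=0 → posterior Inverse-Gamma(15/2, 2065/24)
obs 9: x=2 → posterior Inverse-Gamma(8, 553/6)
obs 10: x=5/2 → posterior Inverse-Gamma(17/2, 601/6)
obs 11: x=-1/4 → posterior Inverse-Gamma(9, 9691/96)
obs 12: x=-5/4 → posterior Inverse-Gamma(19/2, 4847/48)
obs 13: x=-7/2 → posterior Inverse-Gamma(10, 4943/48)
obs 14: x=0 → posterior Inverse-Gamma(21/2, 4997/48)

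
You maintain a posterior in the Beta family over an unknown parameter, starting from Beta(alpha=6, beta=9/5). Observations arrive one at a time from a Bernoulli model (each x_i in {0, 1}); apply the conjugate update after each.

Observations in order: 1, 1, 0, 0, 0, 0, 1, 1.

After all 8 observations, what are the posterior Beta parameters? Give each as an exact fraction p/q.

obs 1: x=1 → posterior Beta(7, 9/5)
obs 2: x=1 → posterior Beta(8, 9/5)
obs 3: x=0 → posterior Beta(8, 14/5)
obs 4: x=0 → posterior Beta(8, 19/5)
obs 5: x=0 → posterior Beta(8, 24/5)
obs 6: x=0 → posterior Beta(8, 29/5)
obs 7: x=1 → posterior Beta(9, 29/5)
obs 8: x=1 → posterior Beta(10, 29/5)

alpha=10, beta=29/5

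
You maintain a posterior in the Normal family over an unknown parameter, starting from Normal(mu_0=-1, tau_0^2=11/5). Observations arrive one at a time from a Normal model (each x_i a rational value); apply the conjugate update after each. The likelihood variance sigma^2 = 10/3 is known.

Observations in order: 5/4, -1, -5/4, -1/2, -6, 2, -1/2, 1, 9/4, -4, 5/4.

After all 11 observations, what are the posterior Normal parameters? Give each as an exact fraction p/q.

mu_0=-463/826, tau_0^2=110/413

obs 1: x=5/4 → posterior Normal(-35/332, 110/83)
obs 2: x=-1 → posterior Normal(-167/464, 55/58)
obs 3: x=-5/4 → posterior Normal(-83/149, 110/149)
obs 4: x=-1/2 → posterior Normal(-199/364, 55/91)
obs 5: x=-6 → posterior Normal(-119/86, 22/43)
obs 6: x=2 → posterior Normal(-463/496, 55/124)
obs 7: x=-1/2 → posterior Normal(-248/281, 110/281)
obs 8: x=1 → posterior Normal(-215/314, 55/157)
obs 9: x=9/4 → posterior Normal(-563/1388, 110/347)
obs 10: x=-4 → posterior Normal(-1091/1520, 11/38)
obs 11: x=5/4 → posterior Normal(-463/826, 110/413)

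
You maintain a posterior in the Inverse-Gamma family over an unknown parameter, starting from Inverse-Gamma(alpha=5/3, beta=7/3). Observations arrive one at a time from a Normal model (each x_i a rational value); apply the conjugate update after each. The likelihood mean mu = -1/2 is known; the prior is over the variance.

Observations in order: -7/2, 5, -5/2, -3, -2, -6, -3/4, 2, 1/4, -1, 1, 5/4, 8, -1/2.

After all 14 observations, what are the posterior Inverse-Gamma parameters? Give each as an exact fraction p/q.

alpha=26/3, beta=8225/96

obs 1: x=-7/2 → posterior Inverse-Gamma(13/6, 41/6)
obs 2: x=5 → posterior Inverse-Gamma(8/3, 527/24)
obs 3: x=-5/2 → posterior Inverse-Gamma(19/6, 575/24)
obs 4: x=-3 → posterior Inverse-Gamma(11/3, 325/12)
obs 5: x=-2 → posterior Inverse-Gamma(25/6, 677/24)
obs 6: x=-6 → posterior Inverse-Gamma(14/3, 130/3)
obs 7: x=-3/4 → posterior Inverse-Gamma(31/6, 4163/96)
obs 8: x=2 → posterior Inverse-Gamma(17/3, 4463/96)
obs 9: x=1/4 → posterior Inverse-Gamma(37/6, 2245/48)
obs 10: x=-1 → posterior Inverse-Gamma(20/3, 2251/48)
obs 11: x=1 → posterior Inverse-Gamma(43/6, 2305/48)
obs 12: x=5/4 → posterior Inverse-Gamma(23/3, 4757/96)
obs 13: x=8 → posterior Inverse-Gamma(49/6, 8225/96)
obs 14: x=-1/2 → posterior Inverse-Gamma(26/3, 8225/96)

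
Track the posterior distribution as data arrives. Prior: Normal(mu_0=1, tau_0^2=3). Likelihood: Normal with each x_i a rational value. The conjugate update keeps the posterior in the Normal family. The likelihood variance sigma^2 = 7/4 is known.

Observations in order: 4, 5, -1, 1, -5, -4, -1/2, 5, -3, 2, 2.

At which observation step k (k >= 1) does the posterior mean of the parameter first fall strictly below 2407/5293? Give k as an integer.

k = 6

obs 1: x=4 → posterior Normal(55/19, 21/19)
obs 2: x=5 → posterior Normal(115/31, 21/31)
obs 3: x=-1 → posterior Normal(103/43, 21/43)
obs 4: x=1 → posterior Normal(23/11, 21/55)
obs 5: x=-5 → posterior Normal(55/67, 21/67)
obs 6: x=-4 → posterior Normal(7/79, 21/79)
obs 7: x=-1/2 → posterior Normal(1/91, 3/13)
obs 8: x=5 → posterior Normal(61/103, 21/103)
obs 9: x=-3 → posterior Normal(5/23, 21/115)
obs 10: x=2 → posterior Normal(49/127, 21/127)
obs 11: x=2 → posterior Normal(73/139, 21/139)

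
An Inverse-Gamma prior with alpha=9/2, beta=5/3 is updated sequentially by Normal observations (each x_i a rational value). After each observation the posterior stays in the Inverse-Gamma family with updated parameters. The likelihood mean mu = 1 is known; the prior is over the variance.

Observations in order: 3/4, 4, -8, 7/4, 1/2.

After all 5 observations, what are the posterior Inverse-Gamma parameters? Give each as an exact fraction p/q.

obs 1: x=3/4 → posterior Inverse-Gamma(5, 163/96)
obs 2: x=4 → posterior Inverse-Gamma(11/2, 595/96)
obs 3: x=-8 → posterior Inverse-Gamma(6, 4483/96)
obs 4: x=7/4 → posterior Inverse-Gamma(13/2, 2255/48)
obs 5: x=1/2 → posterior Inverse-Gamma(7, 2261/48)

alpha=7, beta=2261/48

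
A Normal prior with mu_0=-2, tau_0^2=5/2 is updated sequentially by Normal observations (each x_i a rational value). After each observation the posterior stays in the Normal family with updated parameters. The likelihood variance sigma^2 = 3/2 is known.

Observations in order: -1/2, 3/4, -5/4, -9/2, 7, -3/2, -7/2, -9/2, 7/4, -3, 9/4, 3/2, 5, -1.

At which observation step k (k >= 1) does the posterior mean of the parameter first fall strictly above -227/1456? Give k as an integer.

obs 1: x=-1/2 → posterior Normal(-17/16, 15/16)
obs 2: x=3/4 → posterior Normal(-19/52, 15/26)
obs 3: x=-5/4 → posterior Normal(-11/18, 5/12)
obs 4: x=-9/2 → posterior Normal(-67/46, 15/46)
obs 5: x=7 → posterior Normal(3/56, 15/56)
obs 6: x=-3/2 → posterior Normal(-2/11, 5/22)
obs 7: x=-7/2 → posterior Normal(-47/76, 15/76)
obs 8: x=-9/2 → posterior Normal(-46/43, 15/86)
obs 9: x=7/4 → posterior Normal(-149/192, 5/32)
obs 10: x=-3 → posterior Normal(-209/212, 15/106)
obs 11: x=9/4 → posterior Normal(-41/58, 15/116)
obs 12: x=3/2 → posterior Normal(-67/126, 5/42)
obs 13: x=5 → posterior Normal(-1/8, 15/136)
obs 14: x=-1 → posterior Normal(-27/146, 15/146)

k = 5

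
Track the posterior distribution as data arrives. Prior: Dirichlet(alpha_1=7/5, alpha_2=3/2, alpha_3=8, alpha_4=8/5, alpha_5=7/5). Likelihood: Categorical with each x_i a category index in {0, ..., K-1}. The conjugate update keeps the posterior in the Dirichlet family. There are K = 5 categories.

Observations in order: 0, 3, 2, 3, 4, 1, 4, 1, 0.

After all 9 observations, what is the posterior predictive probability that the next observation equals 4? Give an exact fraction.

34/229

obs 1: x=0 → posterior Dirichlet(12/5, 3/2, 8, 8/5, 7/5)
obs 2: x=3 → posterior Dirichlet(12/5, 3/2, 8, 13/5, 7/5)
obs 3: x=2 → posterior Dirichlet(12/5, 3/2, 9, 13/5, 7/5)
obs 4: x=3 → posterior Dirichlet(12/5, 3/2, 9, 18/5, 7/5)
obs 5: x=4 → posterior Dirichlet(12/5, 3/2, 9, 18/5, 12/5)
obs 6: x=1 → posterior Dirichlet(12/5, 5/2, 9, 18/5, 12/5)
obs 7: x=4 → posterior Dirichlet(12/5, 5/2, 9, 18/5, 17/5)
obs 8: x=1 → posterior Dirichlet(12/5, 7/2, 9, 18/5, 17/5)
obs 9: x=0 → posterior Dirichlet(17/5, 7/2, 9, 18/5, 17/5)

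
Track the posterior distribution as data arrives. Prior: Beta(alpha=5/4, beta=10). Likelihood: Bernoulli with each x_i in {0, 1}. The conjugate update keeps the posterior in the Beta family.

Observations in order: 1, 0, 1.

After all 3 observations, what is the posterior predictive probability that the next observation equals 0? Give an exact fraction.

44/57

obs 1: x=1 → posterior Beta(9/4, 10)
obs 2: x=0 → posterior Beta(9/4, 11)
obs 3: x=1 → posterior Beta(13/4, 11)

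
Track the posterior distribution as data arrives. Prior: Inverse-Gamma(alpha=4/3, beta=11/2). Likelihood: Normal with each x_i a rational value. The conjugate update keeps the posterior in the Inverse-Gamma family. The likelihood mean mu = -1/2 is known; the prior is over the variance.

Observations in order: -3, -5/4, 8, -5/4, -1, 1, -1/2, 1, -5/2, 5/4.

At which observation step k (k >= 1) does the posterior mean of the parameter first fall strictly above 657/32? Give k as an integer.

k = 3

obs 1: x=-3 → posterior Inverse-Gamma(11/6, 69/8)
obs 2: x=-5/4 → posterior Inverse-Gamma(7/3, 285/32)
obs 3: x=8 → posterior Inverse-Gamma(17/6, 1441/32)
obs 4: x=-5/4 → posterior Inverse-Gamma(10/3, 725/16)
obs 5: x=-1 → posterior Inverse-Gamma(23/6, 727/16)
obs 6: x=1 → posterior Inverse-Gamma(13/3, 745/16)
obs 7: x=-1/2 → posterior Inverse-Gamma(29/6, 745/16)
obs 8: x=1 → posterior Inverse-Gamma(16/3, 763/16)
obs 9: x=-5/2 → posterior Inverse-Gamma(35/6, 795/16)
obs 10: x=5/4 → posterior Inverse-Gamma(19/3, 1639/32)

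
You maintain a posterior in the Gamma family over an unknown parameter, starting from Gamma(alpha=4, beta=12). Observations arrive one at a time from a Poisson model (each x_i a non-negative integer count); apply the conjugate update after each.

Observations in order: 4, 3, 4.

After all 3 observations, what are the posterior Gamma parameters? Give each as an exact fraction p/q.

alpha=15, beta=15

obs 1: x=4 → posterior Gamma(8, 13)
obs 2: x=3 → posterior Gamma(11, 14)
obs 3: x=4 → posterior Gamma(15, 15)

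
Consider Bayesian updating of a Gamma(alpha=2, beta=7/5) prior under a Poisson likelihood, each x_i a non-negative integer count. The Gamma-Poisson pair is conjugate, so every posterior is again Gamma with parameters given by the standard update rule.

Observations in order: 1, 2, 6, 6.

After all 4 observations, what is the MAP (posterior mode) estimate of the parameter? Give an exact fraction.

obs 1: x=1 → posterior Gamma(3, 12/5)
obs 2: x=2 → posterior Gamma(5, 17/5)
obs 3: x=6 → posterior Gamma(11, 22/5)
obs 4: x=6 → posterior Gamma(17, 27/5)

80/27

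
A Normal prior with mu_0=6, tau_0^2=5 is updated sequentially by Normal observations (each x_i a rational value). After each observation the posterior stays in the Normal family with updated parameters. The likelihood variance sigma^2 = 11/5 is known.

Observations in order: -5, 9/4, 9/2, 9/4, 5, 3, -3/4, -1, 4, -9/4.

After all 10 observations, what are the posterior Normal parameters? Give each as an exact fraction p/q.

obs 1: x=-5 → posterior Normal(-59/36, 55/36)
obs 2: x=9/4 → posterior Normal(-11/244, 55/61)
obs 3: x=9/2 → posterior Normal(439/344, 55/86)
obs 4: x=9/4 → posterior Normal(166/111, 55/111)
obs 5: x=5 → posterior Normal(291/136, 55/136)
obs 6: x=3 → posterior Normal(366/161, 55/161)
obs 7: x=-3/4 → posterior Normal(463/248, 55/186)
obs 8: x=-1 → posterior Normal(1289/844, 55/211)
obs 9: x=4 → posterior Normal(1689/944, 55/236)
obs 10: x=-9/4 → posterior Normal(122/87, 55/261)

mu_0=122/87, tau_0^2=55/261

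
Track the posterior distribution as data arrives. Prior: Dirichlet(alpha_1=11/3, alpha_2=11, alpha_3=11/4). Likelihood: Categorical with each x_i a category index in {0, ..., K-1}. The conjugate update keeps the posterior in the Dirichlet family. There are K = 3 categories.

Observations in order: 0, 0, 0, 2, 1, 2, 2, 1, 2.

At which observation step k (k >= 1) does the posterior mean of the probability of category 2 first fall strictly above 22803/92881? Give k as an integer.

k = 9

obs 1: x=0 → posterior Dirichlet(14/3, 11, 11/4)
obs 2: x=0 → posterior Dirichlet(17/3, 11, 11/4)
obs 3: x=0 → posterior Dirichlet(20/3, 11, 11/4)
obs 4: x=2 → posterior Dirichlet(20/3, 11, 15/4)
obs 5: x=1 → posterior Dirichlet(20/3, 12, 15/4)
obs 6: x=2 → posterior Dirichlet(20/3, 12, 19/4)
obs 7: x=2 → posterior Dirichlet(20/3, 12, 23/4)
obs 8: x=1 → posterior Dirichlet(20/3, 13, 23/4)
obs 9: x=2 → posterior Dirichlet(20/3, 13, 27/4)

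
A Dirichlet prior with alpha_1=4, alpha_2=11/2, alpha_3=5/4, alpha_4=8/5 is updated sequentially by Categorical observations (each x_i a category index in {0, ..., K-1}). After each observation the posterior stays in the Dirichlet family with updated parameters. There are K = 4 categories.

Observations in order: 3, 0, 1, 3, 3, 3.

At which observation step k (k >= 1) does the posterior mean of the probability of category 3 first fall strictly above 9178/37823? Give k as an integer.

obs 1: x=3 → posterior Dirichlet(4, 11/2, 5/4, 13/5)
obs 2: x=0 → posterior Dirichlet(5, 11/2, 5/4, 13/5)
obs 3: x=1 → posterior Dirichlet(5, 13/2, 5/4, 13/5)
obs 4: x=3 → posterior Dirichlet(5, 13/2, 5/4, 18/5)
obs 5: x=3 → posterior Dirichlet(5, 13/2, 5/4, 23/5)
obs 6: x=3 → posterior Dirichlet(5, 13/2, 5/4, 28/5)

k = 5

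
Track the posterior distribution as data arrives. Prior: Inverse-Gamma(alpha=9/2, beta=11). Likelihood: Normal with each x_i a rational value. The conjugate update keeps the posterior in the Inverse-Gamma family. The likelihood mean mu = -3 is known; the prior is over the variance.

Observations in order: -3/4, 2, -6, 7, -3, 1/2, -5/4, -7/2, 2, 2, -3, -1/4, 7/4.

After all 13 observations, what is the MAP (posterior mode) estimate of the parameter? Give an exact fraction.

obs 1: x=-3/4 → posterior Inverse-Gamma(5, 433/32)
obs 2: x=2 → posterior Inverse-Gamma(11/2, 833/32)
obs 3: x=-6 → posterior Inverse-Gamma(6, 977/32)
obs 4: x=7 → posterior Inverse-Gamma(13/2, 2577/32)
obs 5: x=-3 → posterior Inverse-Gamma(7, 2577/32)
obs 6: x=1/2 → posterior Inverse-Gamma(15/2, 2773/32)
obs 7: x=-5/4 → posterior Inverse-Gamma(8, 1411/16)
obs 8: x=-7/2 → posterior Inverse-Gamma(17/2, 1413/16)
obs 9: x=2 → posterior Inverse-Gamma(9, 1613/16)
obs 10: x=2 → posterior Inverse-Gamma(19/2, 1813/16)
obs 11: x=-3 → posterior Inverse-Gamma(10, 1813/16)
obs 12: x=-1/4 → posterior Inverse-Gamma(21/2, 3747/32)
obs 13: x=7/4 → posterior Inverse-Gamma(11, 1027/8)

1027/96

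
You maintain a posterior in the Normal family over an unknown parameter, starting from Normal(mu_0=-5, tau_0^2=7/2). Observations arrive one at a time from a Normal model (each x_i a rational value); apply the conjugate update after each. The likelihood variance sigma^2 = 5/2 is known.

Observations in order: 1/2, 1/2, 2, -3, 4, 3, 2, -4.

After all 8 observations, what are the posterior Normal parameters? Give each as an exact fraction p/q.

obs 1: x=1/2 → posterior Normal(-43/24, 35/24)
obs 2: x=1/2 → posterior Normal(-18/19, 35/38)
obs 3: x=2 → posterior Normal(-2/13, 35/52)
obs 4: x=-3 → posterior Normal(-25/33, 35/66)
obs 5: x=4 → posterior Normal(3/40, 7/16)
obs 6: x=3 → posterior Normal(24/47, 35/94)
obs 7: x=2 → posterior Normal(19/27, 35/108)
obs 8: x=-4 → posterior Normal(10/61, 35/122)

mu_0=10/61, tau_0^2=35/122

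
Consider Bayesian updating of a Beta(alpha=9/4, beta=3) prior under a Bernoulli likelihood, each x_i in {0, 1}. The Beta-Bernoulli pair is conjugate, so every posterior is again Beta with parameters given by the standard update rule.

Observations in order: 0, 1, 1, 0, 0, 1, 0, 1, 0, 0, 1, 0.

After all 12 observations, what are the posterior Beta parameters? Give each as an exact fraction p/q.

obs 1: x=0 → posterior Beta(9/4, 4)
obs 2: x=1 → posterior Beta(13/4, 4)
obs 3: x=1 → posterior Beta(17/4, 4)
obs 4: x=0 → posterior Beta(17/4, 5)
obs 5: x=0 → posterior Beta(17/4, 6)
obs 6: x=1 → posterior Beta(21/4, 6)
obs 7: x=0 → posterior Beta(21/4, 7)
obs 8: x=1 → posterior Beta(25/4, 7)
obs 9: x=0 → posterior Beta(25/4, 8)
obs 10: x=0 → posterior Beta(25/4, 9)
obs 11: x=1 → posterior Beta(29/4, 9)
obs 12: x=0 → posterior Beta(29/4, 10)

alpha=29/4, beta=10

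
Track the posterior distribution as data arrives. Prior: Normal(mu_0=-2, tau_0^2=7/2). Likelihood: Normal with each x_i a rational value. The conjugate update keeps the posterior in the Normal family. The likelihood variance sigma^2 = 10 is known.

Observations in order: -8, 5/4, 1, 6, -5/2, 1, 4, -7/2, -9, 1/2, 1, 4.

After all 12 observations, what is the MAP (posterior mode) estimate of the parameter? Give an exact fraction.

obs 1: x=-8 → posterior Normal(-32/9, 70/27)
obs 2: x=5/4 → posterior Normal(-349/136, 35/17)
obs 3: x=1 → posterior Normal(-321/164, 70/41)
obs 4: x=6 → posterior Normal(-51/64, 35/24)
obs 5: x=-5/2 → posterior Normal(-223/220, 14/11)
obs 6: x=1 → posterior Normal(-195/248, 35/31)
obs 7: x=4 → posterior Normal(-83/276, 70/69)
obs 8: x=-7/2 → posterior Normal(-181/304, 35/38)
obs 9: x=-9 → posterior Normal(-433/332, 70/83)
obs 10: x=1/2 → posterior Normal(-419/360, 7/9)
obs 11: x=1 → posterior Normal(-391/388, 70/97)
obs 12: x=4 → posterior Normal(-279/416, 35/52)

-279/416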